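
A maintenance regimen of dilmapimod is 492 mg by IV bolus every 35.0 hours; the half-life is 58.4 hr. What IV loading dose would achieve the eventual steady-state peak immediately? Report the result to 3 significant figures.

1450 mg

k = ln 2 / 58.4 = 0.01187 hr⁻¹
Accumulation ratio R = 1 / (1 − e^(−kτ)) = 1 / (1 − e^(−0.01187×35.0)) = 1 / (1 − 0.6601) = 2.942
Loading dose = maintenance dose × R = 492 × 2.942 ≈ 1450 mg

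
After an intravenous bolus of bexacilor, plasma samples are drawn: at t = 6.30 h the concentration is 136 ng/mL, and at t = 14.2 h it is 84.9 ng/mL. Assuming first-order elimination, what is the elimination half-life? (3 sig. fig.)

k = ln(C₁/C₂) / (t₂ − t₁) = ln(136/84.9) / (14.2 − 6.30)
  = 0.4712 / 7.900 = 0.05964 h⁻¹
t½ = ln 2 / k = ln 2 / 0.05964 ≈ 11.6 hours

11.6 hours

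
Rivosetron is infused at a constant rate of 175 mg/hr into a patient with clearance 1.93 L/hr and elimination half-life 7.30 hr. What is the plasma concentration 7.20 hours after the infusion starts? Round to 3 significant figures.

44.9 µg/mL

Css = rate / CL = 175 / 1.93 = 90.67 µg/mL
k = ln 2 / 7.30 = 0.09495 hr⁻¹
C(t) = Css (1 − e^(−kt)) = 90.67 × (1 − e^(−0.6837)) = 90.67 × 0.4952 ≈ 44.9 µg/mL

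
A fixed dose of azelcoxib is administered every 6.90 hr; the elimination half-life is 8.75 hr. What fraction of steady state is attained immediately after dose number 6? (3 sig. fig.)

0.962

k = ln 2 / 8.75 = 0.07922 hr⁻¹
f_n = 1 − e^(−nkτ) = 1 − e^(−6 × 0.07922 × 6.90) = 1 − e^(−3.280) = 1 − 0.03764 ≈ 0.962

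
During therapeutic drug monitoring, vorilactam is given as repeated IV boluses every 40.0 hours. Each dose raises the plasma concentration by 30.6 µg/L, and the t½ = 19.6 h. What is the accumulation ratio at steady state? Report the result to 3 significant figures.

k = ln 2 / 19.6 = 0.03536 h⁻¹
Fraction remaining after one interval: e^(−kτ) = e^(−0.03536 × 40.0) = 0.2430
R = 1 / (1 − 0.2430) = 1 / 0.7570 ≈ 1.32

1.32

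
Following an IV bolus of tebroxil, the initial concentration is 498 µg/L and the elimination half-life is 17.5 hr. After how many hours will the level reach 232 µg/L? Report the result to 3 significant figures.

k = ln 2 / 17.5 = 0.03961 hr⁻¹
C(t) = C₀ e^(−kt)  ⇒  t = ln(C₀/C) / k
t = ln(498/232) / 0.03961 = 0.7639 / 0.03961 ≈ 19.3 hours

19.3 hours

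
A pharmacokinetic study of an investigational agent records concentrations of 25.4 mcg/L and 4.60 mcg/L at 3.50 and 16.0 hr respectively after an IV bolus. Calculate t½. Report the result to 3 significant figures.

k = ln(C₁/C₂) / (t₂ − t₁) = ln(25.4/4.60) / (16.0 − 3.50)
  = 1.709 / 12.50 = 0.1367 hr⁻¹
t½ = ln 2 / k = ln 2 / 0.1367 ≈ 5.07 hours

5.07 hours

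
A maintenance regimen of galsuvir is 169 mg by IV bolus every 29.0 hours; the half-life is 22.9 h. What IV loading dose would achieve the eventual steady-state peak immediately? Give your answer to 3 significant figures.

k = ln 2 / 22.9 = 0.03027 h⁻¹
Accumulation ratio R = 1 / (1 − e^(−kτ)) = 1 / (1 − e^(−0.03027×29.0)) = 1 / (1 − 0.4157) = 1.711
Loading dose = maintenance dose × R = 169 × 1.711 ≈ 289 mg

289 mg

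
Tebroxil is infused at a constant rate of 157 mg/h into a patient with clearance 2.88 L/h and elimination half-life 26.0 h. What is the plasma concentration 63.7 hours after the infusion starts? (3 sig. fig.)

Css = rate / CL = 157 / 2.88 = 54.51 µg/mL
k = ln 2 / 26.0 = 0.02666 h⁻¹
C(t) = Css (1 − e^(−kt)) = 54.51 × (1 − e^(−1.698)) = 54.51 × 0.8170 ≈ 44.5 µg/mL

44.5 µg/mL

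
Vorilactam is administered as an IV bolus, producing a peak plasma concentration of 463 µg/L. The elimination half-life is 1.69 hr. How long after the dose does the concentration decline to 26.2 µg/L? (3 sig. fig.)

7.00 hours

k = ln 2 / 1.69 = 0.4101 hr⁻¹
C(t) = C₀ e^(−kt)  ⇒  t = ln(C₀/C) / k
t = ln(463/26.2) / 0.4101 = 2.872 / 0.4101 ≈ 7.00 hours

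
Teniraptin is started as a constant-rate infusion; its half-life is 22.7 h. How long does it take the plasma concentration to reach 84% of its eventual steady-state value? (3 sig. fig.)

60.0 hours

k = ln 2 / 22.7 = 0.03054 h⁻¹
f = 1 − e^(−kt)  ⇒  t = −ln(1 − f) / k
t = −ln(1 − 0.84) / 0.03054 = 1.833 / 0.03054 ≈ 60.0 hours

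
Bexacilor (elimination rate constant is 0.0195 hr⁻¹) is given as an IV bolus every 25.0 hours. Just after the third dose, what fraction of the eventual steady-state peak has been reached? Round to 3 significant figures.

0.768

f_n = 1 − e^(−nkτ) = 1 − e^(−3 × 0.01950 × 25.0) = 1 − e^(−1.462) = 1 − 0.2317 ≈ 0.768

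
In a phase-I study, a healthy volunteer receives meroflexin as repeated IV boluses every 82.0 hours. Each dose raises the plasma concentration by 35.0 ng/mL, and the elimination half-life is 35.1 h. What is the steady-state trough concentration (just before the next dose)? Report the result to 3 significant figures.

8.64 ng/mL

k = ln 2 / 35.1 = 0.01975 h⁻¹
Fraction remaining after one interval: e^(−kτ) = e^(−0.01975 × 82.0) = 0.1980
R = 1 / (1 − 0.1980) = 1.247
Css,max = 35.0 × 1.247 = 43.64 ng/mL
Css,min = Css,max × e^(−kτ) = 43.64 × 0.1980 ≈ 8.64 ng/mL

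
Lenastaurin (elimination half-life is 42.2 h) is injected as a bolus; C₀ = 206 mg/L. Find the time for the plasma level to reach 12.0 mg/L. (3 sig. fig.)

k = ln 2 / 42.2 = 0.01643 h⁻¹
C(t) = C₀ e^(−kt)  ⇒  t = ln(C₀/C) / k
t = ln(206/12.0) / 0.01643 = 2.843 / 0.01643 ≈ 173 hours

173 hours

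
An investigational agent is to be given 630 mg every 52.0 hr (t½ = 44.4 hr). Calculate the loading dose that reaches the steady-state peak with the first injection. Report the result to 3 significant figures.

k = ln 2 / 44.4 = 0.01561 hr⁻¹
Accumulation ratio R = 1 / (1 − e^(−kτ)) = 1 / (1 − e^(−0.01561×52.0)) = 1 / (1 − 0.4441) = 1.799
Loading dose = maintenance dose × R = 630 × 1.799 ≈ 1130 mg

1130 mg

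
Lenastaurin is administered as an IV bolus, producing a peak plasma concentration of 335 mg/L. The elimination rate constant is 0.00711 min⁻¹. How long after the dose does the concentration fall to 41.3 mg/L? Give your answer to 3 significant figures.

294 minutes

C(t) = C₀ e^(−kt)  ⇒  t = ln(C₀/C) / k
t = ln(335/41.3) / 0.007110 = 2.093 / 0.007110 ≈ 294 minutes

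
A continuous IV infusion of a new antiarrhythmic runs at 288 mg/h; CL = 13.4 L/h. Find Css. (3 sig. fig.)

21.5 µg/mL

Css = infusion rate / CL = 288 / 13.4 ≈ 21.5 µg/mL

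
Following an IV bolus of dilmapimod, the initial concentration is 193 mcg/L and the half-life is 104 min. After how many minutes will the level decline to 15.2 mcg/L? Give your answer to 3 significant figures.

381 minutes

k = ln 2 / 104 = 0.006665 min⁻¹
C(t) = C₀ e^(−kt)  ⇒  t = ln(C₀/C) / k
t = ln(193/15.2) / 0.006665 = 2.541 / 0.006665 ≈ 381 minutes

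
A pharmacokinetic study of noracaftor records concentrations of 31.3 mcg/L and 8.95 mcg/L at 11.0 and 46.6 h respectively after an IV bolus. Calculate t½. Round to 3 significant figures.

19.7 hours

k = ln(C₁/C₂) / (t₂ − t₁) = ln(31.3/8.95) / (46.6 − 11.0)
  = 1.252 / 35.60 = 0.03517 h⁻¹
t½ = ln 2 / k = ln 2 / 0.03517 ≈ 19.7 hours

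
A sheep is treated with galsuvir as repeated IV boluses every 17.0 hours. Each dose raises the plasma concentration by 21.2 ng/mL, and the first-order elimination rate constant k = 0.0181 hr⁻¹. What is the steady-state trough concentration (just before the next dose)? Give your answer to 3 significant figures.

58.8 ng/mL

Fraction remaining after one interval: e^(−kτ) = e^(−0.01810 × 17.0) = 0.7351
R = 1 / (1 − 0.7351) = 3.776
Css,max = 21.2 × 3.776 = 80.04 ng/mL
Css,min = Css,max × e^(−kτ) = 80.04 × 0.7351 ≈ 58.8 ng/mL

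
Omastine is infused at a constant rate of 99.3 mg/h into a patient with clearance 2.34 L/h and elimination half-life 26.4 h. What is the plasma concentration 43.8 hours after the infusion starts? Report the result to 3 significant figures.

Css = rate / CL = 99.3 / 2.34 = 42.44 µg/mL
k = ln 2 / 26.4 = 0.02626 h⁻¹
C(t) = Css (1 − e^(−kt)) = 42.44 × (1 − e^(−1.150)) = 42.44 × 0.6834 ≈ 29.0 µg/mL

29.0 µg/mL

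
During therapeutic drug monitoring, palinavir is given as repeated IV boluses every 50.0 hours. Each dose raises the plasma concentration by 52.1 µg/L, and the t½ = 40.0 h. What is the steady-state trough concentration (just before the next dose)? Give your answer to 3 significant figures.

k = ln 2 / 40.0 = 0.01733 h⁻¹
Fraction remaining after one interval: e^(−kτ) = e^(−0.01733 × 50.0) = 0.4204
R = 1 / (1 − 0.4204) = 1.725
Css,max = 52.1 × 1.725 = 89.90 µg/L
Css,min = Css,max × e^(−kτ) = 89.90 × 0.4204 ≈ 37.8 µg/L

37.8 µg/L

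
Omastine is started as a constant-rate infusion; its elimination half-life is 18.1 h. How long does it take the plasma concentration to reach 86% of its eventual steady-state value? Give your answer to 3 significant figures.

k = ln 2 / 18.1 = 0.03830 h⁻¹
f = 1 − e^(−kt)  ⇒  t = −ln(1 − f) / k
t = −ln(1 − 0.86) / 0.03830 = 1.966 / 0.03830 ≈ 51.3 hours

51.3 hours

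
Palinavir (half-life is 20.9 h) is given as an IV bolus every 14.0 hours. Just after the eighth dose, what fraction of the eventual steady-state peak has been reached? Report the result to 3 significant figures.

0.976

k = ln 2 / 20.9 = 0.03316 h⁻¹
f_n = 1 − e^(−nkτ) = 1 − e^(−8 × 0.03316 × 14.0) = 1 − e^(−3.714) = 1 − 0.02437 ≈ 0.976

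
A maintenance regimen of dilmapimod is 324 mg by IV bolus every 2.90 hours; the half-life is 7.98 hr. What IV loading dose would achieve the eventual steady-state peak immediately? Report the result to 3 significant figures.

k = ln 2 / 7.98 = 0.08686 hr⁻¹
Accumulation ratio R = 1 / (1 − e^(−kτ)) = 1 / (1 − e^(−0.08686×2.90)) = 1 / (1 − 0.7773) = 4.491
Loading dose = maintenance dose × R = 324 × 4.491 ≈ 1460 mg

1460 mg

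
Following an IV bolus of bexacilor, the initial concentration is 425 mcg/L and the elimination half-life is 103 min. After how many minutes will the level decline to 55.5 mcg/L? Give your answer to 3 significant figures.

303 minutes

k = ln 2 / 103 = 0.006730 min⁻¹
C(t) = C₀ e^(−kt)  ⇒  t = ln(C₀/C) / k
t = ln(425/55.5) / 0.006730 = 2.036 / 0.006730 ≈ 303 minutes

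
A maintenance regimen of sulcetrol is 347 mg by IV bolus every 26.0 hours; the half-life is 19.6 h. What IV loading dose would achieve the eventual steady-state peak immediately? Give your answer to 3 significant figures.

k = ln 2 / 19.6 = 0.03536 h⁻¹
Accumulation ratio R = 1 / (1 − e^(−kτ)) = 1 / (1 − e^(−0.03536×26.0)) = 1 / (1 − 0.3987) = 1.663
Loading dose = maintenance dose × R = 347 × 1.663 ≈ 577 mg

577 mg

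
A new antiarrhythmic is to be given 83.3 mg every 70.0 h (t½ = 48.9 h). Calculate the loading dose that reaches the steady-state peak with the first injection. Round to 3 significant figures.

132 mg

k = ln 2 / 48.9 = 0.01417 h⁻¹
Accumulation ratio R = 1 / (1 − e^(−kτ)) = 1 / (1 − e^(−0.01417×70.0)) = 1 / (1 − 0.3707) = 1.589
Loading dose = maintenance dose × R = 83.3 × 1.589 ≈ 132 mg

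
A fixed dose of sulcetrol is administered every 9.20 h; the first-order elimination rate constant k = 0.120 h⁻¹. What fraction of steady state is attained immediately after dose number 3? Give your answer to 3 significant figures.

f_n = 1 − e^(−nkτ) = 1 − e^(−3 × 0.1200 × 9.20) = 1 − e^(−3.312) = 1 − 0.03644 ≈ 0.964

0.964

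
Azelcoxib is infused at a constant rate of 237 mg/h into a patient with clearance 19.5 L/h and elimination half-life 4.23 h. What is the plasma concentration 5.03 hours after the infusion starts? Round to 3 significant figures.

6.82 µg/mL

Css = rate / CL = 237 / 19.5 = 12.15 µg/mL
k = ln 2 / 4.23 = 0.1639 h⁻¹
C(t) = Css (1 − e^(−kt)) = 12.15 × (1 − e^(−0.8242)) = 12.15 × 0.5614 ≈ 6.82 µg/mL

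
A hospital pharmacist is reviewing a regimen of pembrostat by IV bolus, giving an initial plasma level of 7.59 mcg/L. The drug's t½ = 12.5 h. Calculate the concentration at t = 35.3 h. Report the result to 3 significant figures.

k = ln 2 / 12.5 = 0.05545 h⁻¹
35.3 h is 2.824 half-lives, so C = 7.59 × (1/2)^2.824 = 7.59 × 0.1412 ≈ 1.07 mcg/L

1.07 mcg/L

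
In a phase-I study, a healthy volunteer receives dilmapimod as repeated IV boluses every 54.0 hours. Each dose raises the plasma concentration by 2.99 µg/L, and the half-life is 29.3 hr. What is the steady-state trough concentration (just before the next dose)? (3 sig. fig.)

1.16 µg/L

k = ln 2 / 29.3 = 0.02366 hr⁻¹
Fraction remaining after one interval: e^(−kτ) = e^(−0.02366 × 54.0) = 0.2787
R = 1 / (1 − 0.2787) = 1.386
Css,max = 2.99 × 1.386 = 4.146 µg/L
Css,min = Css,max × e^(−kτ) = 4.146 × 0.2787 ≈ 1.16 µg/L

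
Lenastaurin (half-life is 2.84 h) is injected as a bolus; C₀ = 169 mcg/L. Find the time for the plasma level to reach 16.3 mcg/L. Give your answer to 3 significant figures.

9.58 hours

k = ln 2 / 2.84 = 0.2441 h⁻¹
C(t) = C₀ e^(−kt)  ⇒  t = ln(C₀/C) / k
t = ln(169/16.3) / 0.2441 = 2.339 / 0.2441 ≈ 9.58 hours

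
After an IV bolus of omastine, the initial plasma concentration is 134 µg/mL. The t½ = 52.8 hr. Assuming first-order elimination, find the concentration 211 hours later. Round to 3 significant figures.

k = ln 2 / 52.8 = 0.01313 hr⁻¹
211 hr is 3.996 half-lives, so C = 134 × (1/2)^3.996 = 134 × 0.06266 ≈ 8.40 µg/mL

8.40 µg/mL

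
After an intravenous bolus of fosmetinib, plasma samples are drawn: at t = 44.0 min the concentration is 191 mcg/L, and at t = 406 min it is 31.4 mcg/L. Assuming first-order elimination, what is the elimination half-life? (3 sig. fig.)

139 minutes

k = ln(C₁/C₂) / (t₂ − t₁) = ln(191/31.4) / (406 − 44.0)
  = 1.805 / 362.0 = 0.004987 min⁻¹
t½ = ln 2 / k = ln 2 / 0.004987 ≈ 139 minutes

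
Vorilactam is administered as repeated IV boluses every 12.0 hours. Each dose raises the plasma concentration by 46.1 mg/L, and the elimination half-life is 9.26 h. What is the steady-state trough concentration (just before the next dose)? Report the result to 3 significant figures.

k = ln 2 / 9.26 = 0.07485 h⁻¹
Fraction remaining after one interval: e^(−kτ) = e^(−0.07485 × 12.0) = 0.4073
R = 1 / (1 − 0.4073) = 1.687
Css,max = 46.1 × 1.687 = 77.78 mg/L
Css,min = Css,max × e^(−kτ) = 77.78 × 0.4073 ≈ 31.7 mg/L

31.7 mg/L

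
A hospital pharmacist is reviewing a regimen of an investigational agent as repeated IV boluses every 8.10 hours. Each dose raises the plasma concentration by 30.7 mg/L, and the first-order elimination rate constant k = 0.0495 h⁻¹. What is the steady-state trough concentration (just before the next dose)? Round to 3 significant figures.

Fraction remaining after one interval: e^(−kτ) = e^(−0.04950 × 8.10) = 0.6697
R = 1 / (1 − 0.6697) = 3.027
Css,max = 30.7 × 3.027 = 92.94 mg/L
Css,min = Css,max × e^(−kτ) = 92.94 × 0.6697 ≈ 62.2 mg/L

62.2 mg/L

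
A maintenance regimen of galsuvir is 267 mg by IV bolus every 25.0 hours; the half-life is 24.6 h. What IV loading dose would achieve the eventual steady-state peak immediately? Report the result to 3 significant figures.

k = ln 2 / 24.6 = 0.02818 h⁻¹
Accumulation ratio R = 1 / (1 − e^(−kτ)) = 1 / (1 − e^(−0.02818×25.0)) = 1 / (1 − 0.4944) = 1.978
Loading dose = maintenance dose × R = 267 × 1.978 ≈ 528 mg

528 mg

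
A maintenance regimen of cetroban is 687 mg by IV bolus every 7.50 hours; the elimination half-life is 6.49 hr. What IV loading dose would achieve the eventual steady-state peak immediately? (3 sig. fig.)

k = ln 2 / 6.49 = 0.1068 hr⁻¹
Accumulation ratio R = 1 / (1 − e^(−kτ)) = 1 / (1 − e^(−0.1068×7.50)) = 1 / (1 − 0.4489) = 1.814
Loading dose = maintenance dose × R = 687 × 1.814 ≈ 1250 mg

1250 mg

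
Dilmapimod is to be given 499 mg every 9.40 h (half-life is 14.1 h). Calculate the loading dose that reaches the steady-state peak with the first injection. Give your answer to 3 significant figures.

k = ln 2 / 14.1 = 0.04916 h⁻¹
Accumulation ratio R = 1 / (1 − e^(−kτ)) = 1 / (1 − e^(−0.04916×9.40)) = 1 / (1 − 0.6300) = 2.702
Loading dose = maintenance dose × R = 499 × 2.702 ≈ 1350 mg

1350 mg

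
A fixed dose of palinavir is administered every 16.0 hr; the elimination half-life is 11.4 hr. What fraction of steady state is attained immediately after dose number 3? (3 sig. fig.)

0.946

k = ln 2 / 11.4 = 0.06080 hr⁻¹
f_n = 1 − e^(−nkτ) = 1 − e^(−3 × 0.06080 × 16.0) = 1 − e^(−2.919) = 1 − 0.05401 ≈ 0.946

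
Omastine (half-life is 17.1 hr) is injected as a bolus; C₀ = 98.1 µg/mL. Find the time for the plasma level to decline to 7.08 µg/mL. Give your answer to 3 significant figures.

64.9 hours

k = ln 2 / 17.1 = 0.04053 hr⁻¹
C(t) = C₀ e^(−kt)  ⇒  t = ln(C₀/C) / k
t = ln(98.1/7.08) / 0.04053 = 2.629 / 0.04053 ≈ 64.9 hours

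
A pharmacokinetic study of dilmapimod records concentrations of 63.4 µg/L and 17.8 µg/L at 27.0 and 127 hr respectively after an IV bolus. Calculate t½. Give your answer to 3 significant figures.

54.6 hours

k = ln(C₁/C₂) / (t₂ − t₁) = ln(63.4/17.8) / (127 − 27.0)
  = 1.270 / 100.0 = 0.01270 hr⁻¹
t½ = ln 2 / k = ln 2 / 0.01270 ≈ 54.6 hours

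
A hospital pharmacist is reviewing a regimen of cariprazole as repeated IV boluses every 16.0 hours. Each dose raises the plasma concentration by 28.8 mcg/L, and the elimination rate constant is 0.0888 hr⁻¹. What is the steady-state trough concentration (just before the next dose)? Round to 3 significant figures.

Fraction remaining after one interval: e^(−kτ) = e^(−0.08880 × 16.0) = 0.2415
R = 1 / (1 − 0.2415) = 1.318
Css,max = 28.8 × 1.318 = 37.97 mcg/L
Css,min = Css,max × e^(−kτ) = 37.97 × 0.2415 ≈ 9.17 mcg/L

9.17 mcg/L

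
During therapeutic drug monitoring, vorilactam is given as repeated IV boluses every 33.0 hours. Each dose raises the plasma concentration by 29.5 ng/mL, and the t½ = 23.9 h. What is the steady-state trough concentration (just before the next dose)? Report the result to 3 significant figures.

18.4 ng/mL

k = ln 2 / 23.9 = 0.02900 h⁻¹
Fraction remaining after one interval: e^(−kτ) = e^(−0.02900 × 33.0) = 0.3840
R = 1 / (1 − 0.3840) = 1.623
Css,max = 29.5 × 1.623 = 47.89 ng/mL
Css,min = Css,max × e^(−kτ) = 47.89 × 0.3840 ≈ 18.4 ng/mL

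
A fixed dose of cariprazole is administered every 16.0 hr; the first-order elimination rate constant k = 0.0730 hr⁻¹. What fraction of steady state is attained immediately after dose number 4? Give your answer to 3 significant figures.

f_n = 1 − e^(−nkτ) = 1 − e^(−4 × 0.07300 × 16.0) = 1 − e^(−4.672) = 1 − 0.009354 ≈ 0.991

0.991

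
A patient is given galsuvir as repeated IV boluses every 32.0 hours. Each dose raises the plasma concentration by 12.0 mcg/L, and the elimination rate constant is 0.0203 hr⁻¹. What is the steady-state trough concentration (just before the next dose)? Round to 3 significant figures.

13.1 mcg/L

Fraction remaining after one interval: e^(−kτ) = e^(−0.02030 × 32.0) = 0.5223
R = 1 / (1 − 0.5223) = 2.093
Css,max = 12.0 × 2.093 = 25.12 mcg/L
Css,min = Css,max × e^(−kτ) = 25.12 × 0.5223 ≈ 13.1 mcg/L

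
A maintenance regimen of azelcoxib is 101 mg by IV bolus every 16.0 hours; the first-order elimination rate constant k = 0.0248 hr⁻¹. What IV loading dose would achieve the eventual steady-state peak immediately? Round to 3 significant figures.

308 mg

Accumulation ratio R = 1 / (1 − e^(−kτ)) = 1 / (1 − e^(−0.02480×16.0)) = 1 / (1 − 0.6725) = 3.053
Loading dose = maintenance dose × R = 101 × 3.053 ≈ 308 mg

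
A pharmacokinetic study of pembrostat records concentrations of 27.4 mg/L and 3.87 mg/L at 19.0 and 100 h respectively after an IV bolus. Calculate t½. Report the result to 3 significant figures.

28.7 hours

k = ln(C₁/C₂) / (t₂ − t₁) = ln(27.4/3.87) / (100 − 19.0)
  = 1.957 / 81.00 = 0.02416 h⁻¹
t½ = ln 2 / k = ln 2 / 0.02416 ≈ 28.7 hours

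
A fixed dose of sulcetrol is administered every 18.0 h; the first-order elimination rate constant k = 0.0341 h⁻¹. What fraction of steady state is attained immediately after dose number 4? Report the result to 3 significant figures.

0.914

f_n = 1 − e^(−nkτ) = 1 − e^(−4 × 0.03410 × 18.0) = 1 − e^(−2.455) = 1 − 0.08585 ≈ 0.914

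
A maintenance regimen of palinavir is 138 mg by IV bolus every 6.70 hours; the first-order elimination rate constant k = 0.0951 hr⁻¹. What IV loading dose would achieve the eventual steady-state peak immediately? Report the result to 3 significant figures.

293 mg

Accumulation ratio R = 1 / (1 − e^(−kτ)) = 1 / (1 − e^(−0.09510×6.70)) = 1 / (1 − 0.5288) = 2.122
Loading dose = maintenance dose × R = 138 × 2.122 ≈ 293 mg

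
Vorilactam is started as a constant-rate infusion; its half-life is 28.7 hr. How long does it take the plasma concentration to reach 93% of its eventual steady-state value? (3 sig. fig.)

110 hours

k = ln 2 / 28.7 = 0.02415 hr⁻¹
f = 1 − e^(−kt)  ⇒  t = −ln(1 − f) / k
t = −ln(1 − 0.93) / 0.02415 = 2.659 / 0.02415 ≈ 110 hours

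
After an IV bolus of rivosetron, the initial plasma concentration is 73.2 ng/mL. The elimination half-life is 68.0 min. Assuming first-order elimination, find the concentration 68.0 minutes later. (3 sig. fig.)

36.6 ng/mL

k = ln 2 / 68.0 = 0.01019 min⁻¹
C(t) = C₀ e^(−kt) = 73.2 × e^(−0.01019 × 68.0) = 73.2 × e^(−0.6931) = 73.2 × 0.5000 ≈ 36.6 ng/mL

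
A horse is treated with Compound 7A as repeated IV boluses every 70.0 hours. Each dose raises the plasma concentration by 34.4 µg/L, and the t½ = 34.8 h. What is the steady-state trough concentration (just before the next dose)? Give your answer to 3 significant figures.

k = ln 2 / 34.8 = 0.01992 h⁻¹
Fraction remaining after one interval: e^(−kτ) = e^(−0.01992 × 70.0) = 0.2480
R = 1 / (1 − 0.2480) = 1.330
Css,max = 34.4 × 1.330 = 45.75 µg/L
Css,min = Css,max × e^(−kτ) = 45.75 × 0.2480 ≈ 11.3 µg/L

11.3 µg/L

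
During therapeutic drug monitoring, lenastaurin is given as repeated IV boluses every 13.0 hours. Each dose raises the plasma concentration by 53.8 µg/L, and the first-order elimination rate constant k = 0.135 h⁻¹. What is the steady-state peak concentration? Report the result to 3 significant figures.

65.0 µg/L

Fraction remaining after one interval: e^(−kτ) = e^(−0.1350 × 13.0) = 0.1729
R = 1 / (1 − 0.1729) = 1.209
Css,max = 53.8 × 1.209 ≈ 65.0 µg/L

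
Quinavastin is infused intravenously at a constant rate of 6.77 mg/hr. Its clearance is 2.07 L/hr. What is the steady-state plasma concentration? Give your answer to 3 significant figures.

Css = infusion rate / CL = 6.77 / 2.07 ≈ 3.27 mg/L

3.27 mg/L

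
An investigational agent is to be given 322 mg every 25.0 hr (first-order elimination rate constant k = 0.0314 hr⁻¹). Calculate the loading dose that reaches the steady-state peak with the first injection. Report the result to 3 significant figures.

592 mg

Accumulation ratio R = 1 / (1 − e^(−kτ)) = 1 / (1 − e^(−0.03140×25.0)) = 1 / (1 − 0.4561) = 1.839
Loading dose = maintenance dose × R = 322 × 1.839 ≈ 592 mg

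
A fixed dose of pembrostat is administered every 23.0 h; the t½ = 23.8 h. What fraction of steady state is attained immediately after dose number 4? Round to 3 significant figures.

k = ln 2 / 23.8 = 0.02912 h⁻¹
f_n = 1 − e^(−nkτ) = 1 − e^(−4 × 0.02912 × 23.0) = 1 − e^(−2.679) = 1 − 0.06860 ≈ 0.931

0.931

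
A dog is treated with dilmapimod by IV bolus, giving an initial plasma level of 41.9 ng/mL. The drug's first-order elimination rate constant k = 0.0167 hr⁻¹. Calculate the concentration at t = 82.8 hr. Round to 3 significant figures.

C(t) = C₀ e^(−kt) = 41.9 × e^(−0.01670 × 82.8) = 41.9 × e^(−1.383) = 41.9 × 0.2509 ≈ 10.5 ng/mL

10.5 ng/mL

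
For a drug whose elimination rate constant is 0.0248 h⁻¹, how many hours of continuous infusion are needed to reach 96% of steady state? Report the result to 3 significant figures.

130 hours

f = 1 − e^(−kt)  ⇒  t = −ln(1 − f) / k
t = −ln(1 − 0.96) / 0.02480 = 3.219 / 0.02480 ≈ 130 hours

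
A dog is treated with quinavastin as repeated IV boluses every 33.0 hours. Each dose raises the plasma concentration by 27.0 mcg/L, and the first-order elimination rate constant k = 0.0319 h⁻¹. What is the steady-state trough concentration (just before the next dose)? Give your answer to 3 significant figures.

14.5 mcg/L

Fraction remaining after one interval: e^(−kτ) = e^(−0.03190 × 33.0) = 0.3490
R = 1 / (1 − 0.3490) = 1.536
Css,max = 27.0 × 1.536 = 41.47 mcg/L
Css,min = Css,max × e^(−kτ) = 41.47 × 0.3490 ≈ 14.5 mcg/L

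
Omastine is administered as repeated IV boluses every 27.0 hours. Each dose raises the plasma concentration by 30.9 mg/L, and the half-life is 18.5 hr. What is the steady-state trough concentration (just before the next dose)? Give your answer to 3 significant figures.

17.7 mg/L

k = ln 2 / 18.5 = 0.03747 hr⁻¹
Fraction remaining after one interval: e^(−kτ) = e^(−0.03747 × 27.0) = 0.3636
R = 1 / (1 − 0.3636) = 1.571
Css,max = 30.9 × 1.571 = 48.56 mg/L
Css,min = Css,max × e^(−kτ) = 48.56 × 0.3636 ≈ 17.7 mg/L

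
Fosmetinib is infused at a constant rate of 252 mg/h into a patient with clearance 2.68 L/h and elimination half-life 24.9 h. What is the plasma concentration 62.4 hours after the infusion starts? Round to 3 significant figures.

Css = rate / CL = 252 / 2.68 = 94.03 mg/L
k = ln 2 / 24.9 = 0.02784 h⁻¹
C(t) = Css (1 − e^(−kt)) = 94.03 × (1 − e^(−1.737)) = 94.03 × 0.8240 ≈ 77.5 mg/L

77.5 mg/L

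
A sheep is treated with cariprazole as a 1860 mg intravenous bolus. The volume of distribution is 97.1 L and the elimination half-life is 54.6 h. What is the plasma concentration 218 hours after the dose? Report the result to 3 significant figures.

C₀ = dose / V = 1860 / 97.1 = 19.16 mg/L
k = ln 2 / 54.6 = 0.01270 h⁻¹
C(t) = C₀ e^(−kt) = 19.16 × e^(−0.01270 × 218) = 19.16 × e^(−2.768) = 19.16 × 0.06282 ≈ 1.20 mg/L

1.20 mg/L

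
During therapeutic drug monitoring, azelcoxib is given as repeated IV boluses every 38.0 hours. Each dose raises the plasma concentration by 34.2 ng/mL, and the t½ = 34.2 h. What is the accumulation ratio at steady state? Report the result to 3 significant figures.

k = ln 2 / 34.2 = 0.02027 h⁻¹
Fraction remaining after one interval: e^(−kτ) = e^(−0.02027 × 38.0) = 0.4629
R = 1 / (1 − 0.4629) = 1 / 0.5371 ≈ 1.86

1.86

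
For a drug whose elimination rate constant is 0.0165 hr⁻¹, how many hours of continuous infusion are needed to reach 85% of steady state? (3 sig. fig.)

f = 1 − e^(−kt)  ⇒  t = −ln(1 − f) / k
t = −ln(1 − 0.85) / 0.01650 = 1.897 / 0.01650 ≈ 115 hours

115 hours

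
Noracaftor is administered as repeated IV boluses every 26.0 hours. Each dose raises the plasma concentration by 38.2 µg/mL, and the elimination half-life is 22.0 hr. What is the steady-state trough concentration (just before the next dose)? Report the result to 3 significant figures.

k = ln 2 / 22.0 = 0.03151 hr⁻¹
Fraction remaining after one interval: e^(−kτ) = e^(−0.03151 × 26.0) = 0.4408
R = 1 / (1 − 0.4408) = 1.788
Css,max = 38.2 × 1.788 = 68.31 µg/mL
Css,min = Css,max × e^(−kτ) = 68.31 × 0.4408 ≈ 30.1 µg/mL

30.1 µg/mL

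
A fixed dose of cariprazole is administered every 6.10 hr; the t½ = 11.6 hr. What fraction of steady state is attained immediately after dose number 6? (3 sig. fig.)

k = ln 2 / 11.6 = 0.05975 hr⁻¹
f_n = 1 − e^(−nkτ) = 1 − e^(−6 × 0.05975 × 6.10) = 1 − e^(−2.187) = 1 − 0.1123 ≈ 0.888

0.888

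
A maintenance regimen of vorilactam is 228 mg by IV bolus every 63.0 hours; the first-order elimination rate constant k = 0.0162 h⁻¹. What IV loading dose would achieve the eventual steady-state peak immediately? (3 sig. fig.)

356 mg

Accumulation ratio R = 1 / (1 − e^(−kτ)) = 1 / (1 − e^(−0.01620×63.0)) = 1 / (1 − 0.3604) = 1.563
Loading dose = maintenance dose × R = 228 × 1.563 ≈ 356 mg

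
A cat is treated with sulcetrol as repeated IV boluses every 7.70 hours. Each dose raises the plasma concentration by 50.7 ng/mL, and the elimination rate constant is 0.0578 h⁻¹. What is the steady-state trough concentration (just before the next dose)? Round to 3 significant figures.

Fraction remaining after one interval: e^(−kτ) = e^(−0.05780 × 7.70) = 0.6408
R = 1 / (1 − 0.6408) = 2.784
Css,max = 50.7 × 2.784 = 141.1 ng/mL
Css,min = Css,max × e^(−kτ) = 141.1 × 0.6408 ≈ 90.4 ng/mL

90.4 ng/mL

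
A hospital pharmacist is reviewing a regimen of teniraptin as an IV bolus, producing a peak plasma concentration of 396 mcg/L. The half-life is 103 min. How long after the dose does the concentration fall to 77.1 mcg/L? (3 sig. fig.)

243 minutes

k = ln 2 / 103 = 0.006730 min⁻¹
C(t) = C₀ e^(−kt)  ⇒  t = ln(C₀/C) / k
t = ln(396/77.1) / 0.006730 = 1.636 / 0.006730 ≈ 243 minutes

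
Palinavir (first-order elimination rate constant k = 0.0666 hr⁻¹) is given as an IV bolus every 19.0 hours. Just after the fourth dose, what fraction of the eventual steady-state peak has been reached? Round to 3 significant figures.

0.994

f_n = 1 − e^(−nkτ) = 1 − e^(−4 × 0.06660 × 19.0) = 1 − e^(−5.062) = 1 − 0.006335 ≈ 0.994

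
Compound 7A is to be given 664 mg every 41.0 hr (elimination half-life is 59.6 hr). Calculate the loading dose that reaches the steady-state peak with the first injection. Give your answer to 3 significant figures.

1750 mg

k = ln 2 / 59.6 = 0.01163 hr⁻¹
Accumulation ratio R = 1 / (1 − e^(−kτ)) = 1 / (1 − e^(−0.01163×41.0)) = 1 / (1 − 0.6207) = 2.637
Loading dose = maintenance dose × R = 664 × 2.637 ≈ 1750 mg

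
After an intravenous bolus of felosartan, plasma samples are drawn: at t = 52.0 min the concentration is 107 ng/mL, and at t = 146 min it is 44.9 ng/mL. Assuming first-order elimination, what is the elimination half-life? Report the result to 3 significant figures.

75.0 minutes

k = ln(C₁/C₂) / (t₂ − t₁) = ln(107/44.9) / (146 − 52.0)
  = 0.8684 / 94.00 = 0.009238 min⁻¹
t½ = ln 2 / k = ln 2 / 0.009238 ≈ 75.0 minutes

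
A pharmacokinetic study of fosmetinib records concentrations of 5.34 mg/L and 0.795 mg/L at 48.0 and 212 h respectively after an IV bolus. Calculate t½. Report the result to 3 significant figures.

k = ln(C₁/C₂) / (t₂ − t₁) = ln(5.34/0.795) / (212 − 48.0)
  = 1.905 / 164.0 = 0.01161 h⁻¹
t½ = ln 2 / k = ln 2 / 0.01161 ≈ 59.7 hours

59.7 hours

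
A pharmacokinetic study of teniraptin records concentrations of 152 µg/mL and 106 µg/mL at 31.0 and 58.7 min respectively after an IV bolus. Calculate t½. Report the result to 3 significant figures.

53.3 minutes

k = ln(C₁/C₂) / (t₂ − t₁) = ln(152/106) / (58.7 − 31.0)
  = 0.3604 / 27.70 = 0.01301 min⁻¹
t½ = ln 2 / k = ln 2 / 0.01301 ≈ 53.3 minutes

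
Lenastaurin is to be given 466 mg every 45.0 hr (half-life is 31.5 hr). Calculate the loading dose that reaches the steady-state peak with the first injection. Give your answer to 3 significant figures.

k = ln 2 / 31.5 = 0.02200 hr⁻¹
Accumulation ratio R = 1 / (1 − e^(−kτ)) = 1 / (1 − e^(−0.02200×45.0)) = 1 / (1 − 0.3715) = 1.591
Loading dose = maintenance dose × R = 466 × 1.591 ≈ 741 mg

741 mg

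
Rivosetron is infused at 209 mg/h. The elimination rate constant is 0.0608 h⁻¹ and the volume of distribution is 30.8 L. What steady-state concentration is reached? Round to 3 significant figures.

112 mg/L

CL = k · V = 0.0608 × 30.8 = 1.873 L/h
Css = rate / CL = 209 / 1.873 ≈ 112 mg/L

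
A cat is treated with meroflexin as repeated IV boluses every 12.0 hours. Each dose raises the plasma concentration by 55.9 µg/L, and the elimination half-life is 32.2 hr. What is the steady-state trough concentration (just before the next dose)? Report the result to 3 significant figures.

k = ln 2 / 32.2 = 0.02153 hr⁻¹
Fraction remaining after one interval: e^(−kτ) = e^(−0.02153 × 12.0) = 0.7724
R = 1 / (1 − 0.7724) = 4.393
Css,max = 55.9 × 4.393 = 245.6 µg/L
Css,min = Css,max × e^(−kτ) = 245.6 × 0.7724 ≈ 190 µg/L

190 µg/L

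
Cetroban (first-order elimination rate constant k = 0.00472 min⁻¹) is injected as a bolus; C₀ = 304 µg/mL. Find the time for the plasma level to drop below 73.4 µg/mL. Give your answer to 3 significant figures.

301 minutes

C(t) = C₀ e^(−kt)  ⇒  t = ln(C₀/C) / k
t = ln(304/73.4) / 0.004720 = 1.421 / 0.004720 ≈ 301 minutes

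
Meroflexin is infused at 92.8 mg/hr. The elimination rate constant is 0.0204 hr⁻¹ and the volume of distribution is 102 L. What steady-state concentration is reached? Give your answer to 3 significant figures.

CL = k · V = 0.0204 × 102 = 2.081 L/hr
Css = rate / CL = 92.8 / 2.081 ≈ 44.6 µg/mL

44.6 µg/mL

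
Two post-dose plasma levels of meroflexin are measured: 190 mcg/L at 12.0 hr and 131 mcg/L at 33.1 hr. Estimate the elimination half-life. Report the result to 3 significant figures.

39.3 hours

k = ln(C₁/C₂) / (t₂ − t₁) = ln(190/131) / (33.1 − 12.0)
  = 0.3718 / 21.10 = 0.01762 hr⁻¹
t½ = ln 2 / k = ln 2 / 0.01762 ≈ 39.3 hours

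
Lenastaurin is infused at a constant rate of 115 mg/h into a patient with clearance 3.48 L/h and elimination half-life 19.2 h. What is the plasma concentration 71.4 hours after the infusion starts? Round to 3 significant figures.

Css = rate / CL = 115 / 3.48 = 33.05 mg/L
k = ln 2 / 19.2 = 0.03610 h⁻¹
C(t) = Css (1 − e^(−kt)) = 33.05 × (1 − e^(−2.578)) = 33.05 × 0.9240 ≈ 30.5 mg/L

30.5 mg/L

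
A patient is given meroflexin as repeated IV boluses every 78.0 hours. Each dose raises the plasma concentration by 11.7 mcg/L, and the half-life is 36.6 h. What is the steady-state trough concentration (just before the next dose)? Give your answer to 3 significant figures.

3.46 mcg/L

k = ln 2 / 36.6 = 0.01894 h⁻¹
Fraction remaining after one interval: e^(−kτ) = e^(−0.01894 × 78.0) = 0.2283
R = 1 / (1 − 0.2283) = 1.296
Css,max = 11.7 × 1.296 = 15.16 mcg/L
Css,min = Css,max × e^(−kτ) = 15.16 × 0.2283 ≈ 3.46 mcg/L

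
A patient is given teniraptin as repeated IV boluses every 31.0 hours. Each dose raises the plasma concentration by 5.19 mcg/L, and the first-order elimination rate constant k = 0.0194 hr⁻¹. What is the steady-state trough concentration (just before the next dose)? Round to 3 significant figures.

Fraction remaining after one interval: e^(−kτ) = e^(−0.01940 × 31.0) = 0.5480
R = 1 / (1 − 0.5480) = 2.213
Css,max = 5.19 × 2.213 = 11.48 mcg/L
Css,min = Css,max × e^(−kτ) = 11.48 × 0.5480 ≈ 6.29 mcg/L

6.29 mcg/L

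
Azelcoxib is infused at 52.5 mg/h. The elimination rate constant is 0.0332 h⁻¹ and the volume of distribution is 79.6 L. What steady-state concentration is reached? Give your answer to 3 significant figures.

CL = k · V = 0.0332 × 79.6 = 2.643 L/h
Css = rate / CL = 52.5 / 2.643 ≈ 19.9 µg/mL

19.9 µg/mL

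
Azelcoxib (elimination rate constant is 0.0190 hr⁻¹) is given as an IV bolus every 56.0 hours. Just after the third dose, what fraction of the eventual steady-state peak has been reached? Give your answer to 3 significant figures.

0.959

f_n = 1 − e^(−nkτ) = 1 − e^(−3 × 0.01900 × 56.0) = 1 − e^(−3.192) = 1 − 0.04109 ≈ 0.959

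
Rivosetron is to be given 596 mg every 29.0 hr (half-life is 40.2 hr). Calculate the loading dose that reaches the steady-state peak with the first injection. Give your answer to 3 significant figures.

k = ln 2 / 40.2 = 0.01724 hr⁻¹
Accumulation ratio R = 1 / (1 − e^(−kτ)) = 1 / (1 − e^(−0.01724×29.0)) = 1 / (1 − 0.6065) = 2.541
Loading dose = maintenance dose × R = 596 × 2.541 ≈ 1510 mg

1510 mg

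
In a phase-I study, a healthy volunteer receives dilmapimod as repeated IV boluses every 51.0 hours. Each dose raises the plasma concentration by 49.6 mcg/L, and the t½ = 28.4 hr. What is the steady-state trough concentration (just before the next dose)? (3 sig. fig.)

k = ln 2 / 28.4 = 0.02441 hr⁻¹
Fraction remaining after one interval: e^(−kτ) = e^(−0.02441 × 51.0) = 0.2880
R = 1 / (1 − 0.2880) = 1.405
Css,max = 49.6 × 1.405 = 69.66 mcg/L
Css,min = Css,max × e^(−kτ) = 69.66 × 0.2880 ≈ 20.1 mcg/L

20.1 mcg/L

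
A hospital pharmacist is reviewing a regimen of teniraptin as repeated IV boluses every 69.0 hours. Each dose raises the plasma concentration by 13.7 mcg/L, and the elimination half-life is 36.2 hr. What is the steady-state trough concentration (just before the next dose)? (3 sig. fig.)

4.99 mcg/L

k = ln 2 / 36.2 = 0.01915 hr⁻¹
Fraction remaining after one interval: e^(−kτ) = e^(−0.01915 × 69.0) = 0.2668
R = 1 / (1 − 0.2668) = 1.364
Css,max = 13.7 × 1.364 = 18.69 mcg/L
Css,min = Css,max × e^(−kτ) = 18.69 × 0.2668 ≈ 4.99 mcg/L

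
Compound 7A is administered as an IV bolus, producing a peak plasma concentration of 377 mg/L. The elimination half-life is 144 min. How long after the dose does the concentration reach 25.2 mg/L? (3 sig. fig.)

k = ln 2 / 144 = 0.004814 min⁻¹
C(t) = C₀ e^(−kt)  ⇒  t = ln(C₀/C) / k
t = ln(377/25.2) / 0.004814 = 2.705 / 0.004814 ≈ 562 minutes

562 minutes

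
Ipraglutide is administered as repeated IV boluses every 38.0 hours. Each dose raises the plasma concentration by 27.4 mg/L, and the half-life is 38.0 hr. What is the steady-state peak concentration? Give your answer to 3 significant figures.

k = ln 2 / 38.0 = 0.01824 hr⁻¹
Fraction remaining after one interval: e^(−kτ) = e^(−0.01824 × 38.0) = 0.5000
R = 1 / (1 − 0.5000) = 2.000
Css,max = 27.4 × 2.000 ≈ 54.8 mg/L

54.8 mg/L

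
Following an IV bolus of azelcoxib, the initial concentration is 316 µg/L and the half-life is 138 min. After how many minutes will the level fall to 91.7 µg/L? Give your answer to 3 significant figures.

246 minutes

k = ln 2 / 138 = 0.005023 min⁻¹
C(t) = C₀ e^(−kt)  ⇒  t = ln(C₀/C) / k
t = ln(316/91.7) / 0.005023 = 1.237 / 0.005023 ≈ 246 minutes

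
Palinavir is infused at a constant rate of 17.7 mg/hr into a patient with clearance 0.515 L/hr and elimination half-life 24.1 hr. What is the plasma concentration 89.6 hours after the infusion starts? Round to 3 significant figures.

31.8 µg/mL

Css = rate / CL = 17.7 / 0.515 = 34.37 µg/mL
k = ln 2 / 24.1 = 0.02876 hr⁻¹
C(t) = Css (1 − e^(−kt)) = 34.37 × (1 − e^(−2.577)) = 34.37 × 0.9240 ≈ 31.8 µg/mL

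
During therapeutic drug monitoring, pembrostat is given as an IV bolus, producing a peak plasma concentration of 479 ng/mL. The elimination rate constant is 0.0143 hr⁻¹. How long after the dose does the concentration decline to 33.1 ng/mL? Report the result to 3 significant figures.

187 hours

C(t) = C₀ e^(−kt)  ⇒  t = ln(C₀/C) / k
t = ln(479/33.1) / 0.01430 = 2.672 / 0.01430 ≈ 187 hours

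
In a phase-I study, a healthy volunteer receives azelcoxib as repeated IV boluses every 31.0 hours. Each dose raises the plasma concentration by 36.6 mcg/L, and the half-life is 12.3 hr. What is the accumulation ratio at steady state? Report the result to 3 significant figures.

1.21

k = ln 2 / 12.3 = 0.05635 hr⁻¹
Fraction remaining after one interval: e^(−kτ) = e^(−0.05635 × 31.0) = 0.1743
R = 1 / (1 − 0.1743) = 1 / 0.8257 ≈ 1.21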